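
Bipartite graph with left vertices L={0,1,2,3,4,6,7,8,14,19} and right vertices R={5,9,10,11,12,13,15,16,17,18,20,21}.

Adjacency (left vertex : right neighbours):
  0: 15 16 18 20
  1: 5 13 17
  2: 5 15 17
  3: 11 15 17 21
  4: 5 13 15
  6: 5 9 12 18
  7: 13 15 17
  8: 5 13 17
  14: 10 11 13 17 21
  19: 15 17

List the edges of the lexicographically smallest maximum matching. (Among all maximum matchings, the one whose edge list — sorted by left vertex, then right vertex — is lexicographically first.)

Lex-smallest maximum matching: {(0,16), (1,5), (2,15), (3,11), (4,13), (6,9), (7,17), (14,10)}

|M| = 8 (so the lex-smallest maximum matching has 8 edges)
process left vertices in ascending order; for each, take the smallest-labelled available neighbour that still permits 8 edges overall, or leave it unmatched if none does
lex-smallest matching: {0-16, 1-5, 2-15, 3-11, 4-13, 6-9, 7-17, 14-10}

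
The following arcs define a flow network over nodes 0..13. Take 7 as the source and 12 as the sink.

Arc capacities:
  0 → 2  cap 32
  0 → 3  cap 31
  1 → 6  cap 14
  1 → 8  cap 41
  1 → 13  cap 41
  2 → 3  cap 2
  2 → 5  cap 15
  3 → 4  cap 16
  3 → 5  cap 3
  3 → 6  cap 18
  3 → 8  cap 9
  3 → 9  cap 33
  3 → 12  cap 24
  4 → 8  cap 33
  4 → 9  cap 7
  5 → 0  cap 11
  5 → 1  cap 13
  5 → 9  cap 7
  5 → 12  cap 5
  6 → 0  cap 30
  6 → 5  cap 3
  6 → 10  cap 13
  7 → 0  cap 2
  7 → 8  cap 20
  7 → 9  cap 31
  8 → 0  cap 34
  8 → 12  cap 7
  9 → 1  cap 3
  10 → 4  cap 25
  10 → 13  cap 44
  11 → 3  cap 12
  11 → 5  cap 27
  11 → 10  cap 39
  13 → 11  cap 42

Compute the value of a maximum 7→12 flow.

augment #1: 7→8→12 bottleneck 7, total now 7
augment #2: 7→0→3→12 bottleneck 2, total now 9
augment #3: 7→8→0→3→12 bottleneck 13, total now 22
augment #4: 7→9→1→6→5→12 bottleneck 3, total now 25

Maximum flow value: 25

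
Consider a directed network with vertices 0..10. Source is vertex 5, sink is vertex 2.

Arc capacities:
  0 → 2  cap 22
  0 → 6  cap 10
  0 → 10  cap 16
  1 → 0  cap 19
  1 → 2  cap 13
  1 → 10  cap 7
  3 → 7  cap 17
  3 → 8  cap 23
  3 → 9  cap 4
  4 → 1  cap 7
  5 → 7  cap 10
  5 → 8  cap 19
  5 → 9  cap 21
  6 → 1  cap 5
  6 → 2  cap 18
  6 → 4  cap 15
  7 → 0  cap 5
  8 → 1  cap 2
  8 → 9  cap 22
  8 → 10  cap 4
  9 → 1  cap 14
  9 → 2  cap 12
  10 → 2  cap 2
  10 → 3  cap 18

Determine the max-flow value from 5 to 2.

augment #1: 5→9→2 bottleneck 12, total now 12
augment #2: 5→7→0→2 bottleneck 5, total now 17
augment #3: 5→8→1→2 bottleneck 2, total now 19
augment #4: 5→8→10→2 bottleneck 2, total now 21
augment #5: 5→9→1→2 bottleneck 9, total now 30
augment #6: 5→8→9→1→2 bottleneck 2, total now 32
augment #7: 5→8→9→1→0→2 bottleneck 3, total now 35

Maximum flow value: 35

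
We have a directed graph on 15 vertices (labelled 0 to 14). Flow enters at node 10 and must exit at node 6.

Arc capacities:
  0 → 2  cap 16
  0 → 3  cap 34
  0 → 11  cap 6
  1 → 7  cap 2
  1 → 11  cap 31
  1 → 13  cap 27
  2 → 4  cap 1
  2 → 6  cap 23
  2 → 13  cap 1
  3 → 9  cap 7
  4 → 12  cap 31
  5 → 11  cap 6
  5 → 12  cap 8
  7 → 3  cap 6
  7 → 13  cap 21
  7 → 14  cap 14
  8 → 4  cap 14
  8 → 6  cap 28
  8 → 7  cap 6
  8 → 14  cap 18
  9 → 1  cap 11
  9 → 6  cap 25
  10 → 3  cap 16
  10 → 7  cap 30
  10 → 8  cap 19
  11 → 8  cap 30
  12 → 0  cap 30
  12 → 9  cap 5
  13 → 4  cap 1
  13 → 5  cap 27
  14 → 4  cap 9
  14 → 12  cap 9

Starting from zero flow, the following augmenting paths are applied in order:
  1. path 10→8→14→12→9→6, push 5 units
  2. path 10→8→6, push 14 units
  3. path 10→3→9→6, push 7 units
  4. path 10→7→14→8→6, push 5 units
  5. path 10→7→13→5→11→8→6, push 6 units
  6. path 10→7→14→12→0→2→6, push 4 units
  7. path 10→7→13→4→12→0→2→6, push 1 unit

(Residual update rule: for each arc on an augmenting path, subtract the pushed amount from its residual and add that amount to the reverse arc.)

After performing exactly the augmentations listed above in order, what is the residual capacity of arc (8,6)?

Residual capacity of (8,6): 3

after path 1 (10→8→14→12→9→6, push 5): res(8,6)=28
after path 2 (10→8→6, push 14): res(8,6)=14
after path 3 (10→3→9→6, push 7): res(8,6)=14
after path 4 (10→7→14→8→6, push 5): res(8,6)=9
after path 5 (10→7→13→5→11→8→6, push 6): res(8,6)=3
after path 6 (10→7→14→12→0→2→6, push 4): res(8,6)=3
after path 7 (10→7→13→4→12→0→2→6, push 1): res(8,6)=3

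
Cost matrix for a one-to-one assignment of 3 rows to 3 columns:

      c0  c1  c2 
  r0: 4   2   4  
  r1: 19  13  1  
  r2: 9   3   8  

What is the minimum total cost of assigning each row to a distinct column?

Minimum assignment cost: 8

optimal assignment: row0→col0 (cost 4), row1→col2 (cost 1), row2→col1 (cost 3)
total = 4 + 1 + 3 = 8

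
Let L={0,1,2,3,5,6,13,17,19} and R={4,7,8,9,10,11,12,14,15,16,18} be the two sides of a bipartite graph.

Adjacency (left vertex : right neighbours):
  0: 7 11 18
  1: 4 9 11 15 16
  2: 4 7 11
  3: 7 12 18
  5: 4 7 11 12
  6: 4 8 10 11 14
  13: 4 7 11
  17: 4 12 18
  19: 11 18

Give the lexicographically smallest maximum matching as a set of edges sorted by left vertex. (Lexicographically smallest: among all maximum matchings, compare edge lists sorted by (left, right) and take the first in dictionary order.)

Lex-smallest maximum matching: {(0,7), (1,9), (2,4), (3,12), (5,11), (6,8), (17,18)}

|M| = 7 (so the lex-smallest maximum matching has 7 edges)
process left vertices in ascending order; for each, take the smallest-labelled available neighbour that still permits 7 edges overall, or leave it unmatched if none does
lex-smallest matching: {0-7, 1-9, 2-4, 3-12, 5-11, 6-8, 17-18}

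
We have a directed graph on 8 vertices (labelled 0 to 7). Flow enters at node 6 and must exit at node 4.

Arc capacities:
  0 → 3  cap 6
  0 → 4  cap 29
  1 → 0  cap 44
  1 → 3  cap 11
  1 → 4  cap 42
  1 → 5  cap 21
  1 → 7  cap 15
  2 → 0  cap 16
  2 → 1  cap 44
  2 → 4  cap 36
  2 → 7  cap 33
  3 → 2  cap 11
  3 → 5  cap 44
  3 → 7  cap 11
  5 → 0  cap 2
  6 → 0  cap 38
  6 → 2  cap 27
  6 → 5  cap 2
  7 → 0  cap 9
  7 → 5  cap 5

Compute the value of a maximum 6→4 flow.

Maximum flow value: 62

augment #1: 6→0→4 bottleneck 29, total now 29
augment #2: 6→2→4 bottleneck 27, total now 56
augment #3: 6→0→3→2→4 bottleneck 6, total now 62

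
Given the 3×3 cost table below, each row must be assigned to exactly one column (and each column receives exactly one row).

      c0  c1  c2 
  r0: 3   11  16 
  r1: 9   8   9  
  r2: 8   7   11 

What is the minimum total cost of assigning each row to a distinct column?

Minimum assignment cost: 19

optimal assignment: row0→col0 (cost 3), row1→col2 (cost 9), row2→col1 (cost 7)
total = 3 + 9 + 7 = 19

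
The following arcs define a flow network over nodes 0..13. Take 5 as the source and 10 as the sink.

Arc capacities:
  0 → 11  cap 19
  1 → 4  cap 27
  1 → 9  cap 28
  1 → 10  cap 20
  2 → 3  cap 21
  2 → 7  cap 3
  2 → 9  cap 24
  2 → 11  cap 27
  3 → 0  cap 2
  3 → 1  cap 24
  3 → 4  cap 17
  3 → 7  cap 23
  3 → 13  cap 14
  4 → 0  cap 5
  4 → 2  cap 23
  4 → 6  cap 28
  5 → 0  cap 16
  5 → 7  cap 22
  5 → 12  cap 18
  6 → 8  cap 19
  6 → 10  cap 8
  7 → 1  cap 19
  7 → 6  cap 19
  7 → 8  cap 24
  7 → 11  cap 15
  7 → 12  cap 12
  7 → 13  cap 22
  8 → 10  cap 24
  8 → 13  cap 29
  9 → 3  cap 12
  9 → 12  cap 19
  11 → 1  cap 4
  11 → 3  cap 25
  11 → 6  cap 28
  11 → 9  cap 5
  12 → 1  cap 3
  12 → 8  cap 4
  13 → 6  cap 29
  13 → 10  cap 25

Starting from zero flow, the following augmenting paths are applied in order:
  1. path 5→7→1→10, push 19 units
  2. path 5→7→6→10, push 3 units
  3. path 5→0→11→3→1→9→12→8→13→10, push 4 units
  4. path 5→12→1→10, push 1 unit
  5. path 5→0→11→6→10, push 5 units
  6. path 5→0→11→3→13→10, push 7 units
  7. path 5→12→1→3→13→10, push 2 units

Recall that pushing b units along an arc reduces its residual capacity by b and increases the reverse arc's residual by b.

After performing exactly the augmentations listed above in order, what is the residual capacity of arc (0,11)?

Residual capacity of (0,11): 3

after path 1 (5→7→1→10, push 19): res(0,11)=19
after path 2 (5→7→6→10, push 3): res(0,11)=19
after path 3 (5→0→11→3→1→9→12→8→13→10, push 4): res(0,11)=15
after path 4 (5→12→1→10, push 1): res(0,11)=15
after path 5 (5→0→11→6→10, push 5): res(0,11)=10
after path 6 (5→0→11→3→13→10, push 7): res(0,11)=3
after path 7 (5→12→1→3→13→10, push 2): res(0,11)=3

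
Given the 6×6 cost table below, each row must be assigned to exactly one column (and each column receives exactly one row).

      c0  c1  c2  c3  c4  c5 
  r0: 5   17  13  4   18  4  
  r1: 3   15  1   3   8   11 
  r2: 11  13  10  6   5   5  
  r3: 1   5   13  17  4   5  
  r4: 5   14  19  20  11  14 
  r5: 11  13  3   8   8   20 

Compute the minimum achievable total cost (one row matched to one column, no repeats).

Minimum assignment cost: 25

optimal assignment: row0→col5 (cost 4), row1→col3 (cost 3), row2→col4 (cost 5), row3→col1 (cost 5), row4→col0 (cost 5), row5→col2 (cost 3)
total = 4 + 3 + 5 + 5 + 5 + 3 = 25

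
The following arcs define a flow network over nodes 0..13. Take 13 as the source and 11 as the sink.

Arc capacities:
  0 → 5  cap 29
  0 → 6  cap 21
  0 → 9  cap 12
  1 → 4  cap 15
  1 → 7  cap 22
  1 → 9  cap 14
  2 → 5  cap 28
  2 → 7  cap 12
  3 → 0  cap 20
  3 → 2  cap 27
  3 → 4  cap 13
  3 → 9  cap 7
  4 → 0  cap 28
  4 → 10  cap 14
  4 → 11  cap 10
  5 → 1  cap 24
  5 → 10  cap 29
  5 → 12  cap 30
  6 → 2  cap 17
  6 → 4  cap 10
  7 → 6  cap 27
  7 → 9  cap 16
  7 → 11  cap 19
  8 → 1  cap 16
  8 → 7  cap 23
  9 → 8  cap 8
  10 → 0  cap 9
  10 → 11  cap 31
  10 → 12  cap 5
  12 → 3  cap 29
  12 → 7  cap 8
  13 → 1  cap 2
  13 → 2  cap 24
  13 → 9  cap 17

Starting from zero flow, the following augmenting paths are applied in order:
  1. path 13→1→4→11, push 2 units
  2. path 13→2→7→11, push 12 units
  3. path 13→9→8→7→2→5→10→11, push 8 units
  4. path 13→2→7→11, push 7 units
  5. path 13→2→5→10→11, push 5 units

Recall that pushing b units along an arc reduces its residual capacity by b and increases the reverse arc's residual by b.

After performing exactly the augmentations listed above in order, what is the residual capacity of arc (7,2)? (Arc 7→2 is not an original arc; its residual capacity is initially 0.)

Residual capacity of (7,2): 11

after path 1 (13→1→4→11, push 2): res(7,2)=0
after path 2 (13→2→7→11, push 12): res(7,2)=12
after path 3 (13→9→8→7→2→5→10→11, push 8): res(7,2)=4
after path 4 (13→2→7→11, push 7): res(7,2)=11
after path 5 (13→2→5→10→11, push 5): res(7,2)=11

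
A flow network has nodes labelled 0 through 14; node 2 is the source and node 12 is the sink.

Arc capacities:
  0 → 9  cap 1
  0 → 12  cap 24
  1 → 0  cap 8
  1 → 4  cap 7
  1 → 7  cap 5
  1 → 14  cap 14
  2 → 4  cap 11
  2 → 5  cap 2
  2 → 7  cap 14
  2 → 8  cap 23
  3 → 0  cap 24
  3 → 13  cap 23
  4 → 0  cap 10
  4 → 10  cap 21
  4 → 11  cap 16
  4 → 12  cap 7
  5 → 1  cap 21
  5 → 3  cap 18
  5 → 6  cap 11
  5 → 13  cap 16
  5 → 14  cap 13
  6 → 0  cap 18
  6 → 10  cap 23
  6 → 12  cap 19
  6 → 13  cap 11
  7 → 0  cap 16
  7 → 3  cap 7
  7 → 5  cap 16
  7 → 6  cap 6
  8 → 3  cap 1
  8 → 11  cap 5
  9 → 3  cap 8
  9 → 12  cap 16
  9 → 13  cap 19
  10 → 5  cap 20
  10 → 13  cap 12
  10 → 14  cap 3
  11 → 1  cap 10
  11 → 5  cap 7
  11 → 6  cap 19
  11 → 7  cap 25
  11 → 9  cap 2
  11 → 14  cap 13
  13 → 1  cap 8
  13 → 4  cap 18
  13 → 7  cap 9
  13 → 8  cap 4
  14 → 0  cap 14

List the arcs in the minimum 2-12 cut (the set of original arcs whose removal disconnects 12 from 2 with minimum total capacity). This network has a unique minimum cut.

augment #1: 2→4→12 push 7
augment #2: 2→4→0→12 push 4
augment #3: 2→5→6→12 push 2
augment #4: 2→7→0→12 push 14
augment #5: 2→8→3→0→12 push 1
augment #6: 2→8→11→6→12 push 5
max flow = 33; residual-reachable set from 2 gives S-side
cut edges (S→T): {(2,4), (2,5), (2,7), (8,3), (8,11)} total cap 33

Min-cut arcs: {(2,4), (2,5), (2,7), (8,3), (8,11)} (total capacity 33)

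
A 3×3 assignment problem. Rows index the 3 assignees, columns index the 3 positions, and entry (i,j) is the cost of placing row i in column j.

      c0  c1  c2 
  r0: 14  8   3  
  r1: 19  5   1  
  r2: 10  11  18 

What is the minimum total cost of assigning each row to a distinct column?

Minimum assignment cost: 18

optimal assignment: row0→col2 (cost 3), row1→col1 (cost 5), row2→col0 (cost 10)
total = 3 + 5 + 10 = 18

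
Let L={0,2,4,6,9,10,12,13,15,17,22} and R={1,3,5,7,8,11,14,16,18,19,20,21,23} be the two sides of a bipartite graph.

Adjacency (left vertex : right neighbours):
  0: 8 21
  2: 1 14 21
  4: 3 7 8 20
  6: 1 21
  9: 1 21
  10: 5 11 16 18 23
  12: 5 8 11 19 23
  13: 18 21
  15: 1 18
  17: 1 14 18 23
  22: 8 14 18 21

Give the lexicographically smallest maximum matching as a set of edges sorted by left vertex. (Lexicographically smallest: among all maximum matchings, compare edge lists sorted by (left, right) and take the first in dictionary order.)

|M| = 9 (so the lex-smallest maximum matching has 9 edges)
process left vertices in ascending order; for each, take the smallest-labelled available neighbour that still permits 9 edges overall, or leave it unmatched if none does
lex-smallest matching: {0-8, 2-1, 4-3, 6-21, 10-5, 12-11, 13-18, 17-23, 22-14}

Lex-smallest maximum matching: {(0,8), (2,1), (4,3), (6,21), (10,5), (12,11), (13,18), (17,23), (22,14)}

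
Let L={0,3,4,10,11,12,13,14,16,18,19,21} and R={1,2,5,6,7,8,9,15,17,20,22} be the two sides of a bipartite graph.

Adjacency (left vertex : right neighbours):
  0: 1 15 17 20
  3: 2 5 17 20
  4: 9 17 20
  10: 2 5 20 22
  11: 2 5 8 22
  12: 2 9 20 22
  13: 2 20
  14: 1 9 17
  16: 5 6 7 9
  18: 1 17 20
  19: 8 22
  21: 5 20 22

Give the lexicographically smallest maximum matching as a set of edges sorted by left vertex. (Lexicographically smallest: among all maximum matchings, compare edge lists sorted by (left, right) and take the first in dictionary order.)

Lex-smallest maximum matching: {(0,15), (3,2), (4,9), (10,5), (11,8), (12,20), (14,1), (16,6), (18,17), (19,22)}

|M| = 10 (so the lex-smallest maximum matching has 10 edges)
process left vertices in ascending order; for each, take the smallest-labelled available neighbour that still permits 10 edges overall, or leave it unmatched if none does
lex-smallest matching: {0-15, 3-2, 4-9, 10-5, 11-8, 12-20, 14-1, 16-6, 18-17, 19-22}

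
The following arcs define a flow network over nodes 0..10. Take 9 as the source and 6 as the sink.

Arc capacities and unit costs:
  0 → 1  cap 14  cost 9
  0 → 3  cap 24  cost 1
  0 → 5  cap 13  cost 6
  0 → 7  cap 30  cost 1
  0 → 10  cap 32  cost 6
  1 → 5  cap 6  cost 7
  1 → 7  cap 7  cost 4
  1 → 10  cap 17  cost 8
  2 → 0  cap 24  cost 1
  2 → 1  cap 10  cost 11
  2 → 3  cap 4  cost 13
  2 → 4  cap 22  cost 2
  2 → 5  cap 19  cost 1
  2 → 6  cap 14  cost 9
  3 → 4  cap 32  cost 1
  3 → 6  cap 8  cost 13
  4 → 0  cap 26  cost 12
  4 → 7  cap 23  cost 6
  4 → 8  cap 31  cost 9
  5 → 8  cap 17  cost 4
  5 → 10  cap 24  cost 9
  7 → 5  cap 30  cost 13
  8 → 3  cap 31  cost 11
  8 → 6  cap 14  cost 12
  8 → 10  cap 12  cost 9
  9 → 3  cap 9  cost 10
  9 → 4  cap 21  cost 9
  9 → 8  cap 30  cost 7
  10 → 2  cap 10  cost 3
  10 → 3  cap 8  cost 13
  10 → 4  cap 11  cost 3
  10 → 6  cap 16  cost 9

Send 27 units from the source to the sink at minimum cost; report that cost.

Minimum cost for 27 units: 575

shortest-cost path #1: 9→8→6 push 14 @ unit cost 19 (adds 266)
shortest-cost path #2: 9→3→6 push 8 @ unit cost 23 (adds 184)
shortest-cost path #3: 9→8→10→6 push 5 @ unit cost 25 (adds 125)
total cost = 575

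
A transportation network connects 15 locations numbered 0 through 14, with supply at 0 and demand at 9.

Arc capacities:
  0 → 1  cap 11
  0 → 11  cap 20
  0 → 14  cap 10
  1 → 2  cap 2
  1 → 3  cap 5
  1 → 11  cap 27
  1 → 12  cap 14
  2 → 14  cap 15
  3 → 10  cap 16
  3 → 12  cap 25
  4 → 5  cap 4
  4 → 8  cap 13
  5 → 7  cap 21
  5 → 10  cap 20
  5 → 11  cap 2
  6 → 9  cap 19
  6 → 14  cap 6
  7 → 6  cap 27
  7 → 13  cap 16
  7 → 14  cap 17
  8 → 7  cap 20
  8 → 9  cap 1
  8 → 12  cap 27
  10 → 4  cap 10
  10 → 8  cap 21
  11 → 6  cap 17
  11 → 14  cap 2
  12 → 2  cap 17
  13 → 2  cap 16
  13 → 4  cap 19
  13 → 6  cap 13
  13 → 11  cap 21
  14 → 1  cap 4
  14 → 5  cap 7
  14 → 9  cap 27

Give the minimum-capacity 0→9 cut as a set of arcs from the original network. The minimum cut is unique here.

Min-cut arcs: {(0,1), (0,14), (11,6), (11,14)} (total capacity 40)

augment #1: 0→14→9 push 10
augment #2: 0→11→6→9 push 17
augment #3: 0→11→14→9 push 2
augment #4: 0→1→2→14→9 push 2
augment #5: 0→1→3→10→8→9 push 1
augment #6: 0→1→12→2→14→9 push 8
max flow = 40; residual-reachable set from 0 gives S-side
cut edges (S→T): {(0,1), (0,14), (11,6), (11,14)} total cap 40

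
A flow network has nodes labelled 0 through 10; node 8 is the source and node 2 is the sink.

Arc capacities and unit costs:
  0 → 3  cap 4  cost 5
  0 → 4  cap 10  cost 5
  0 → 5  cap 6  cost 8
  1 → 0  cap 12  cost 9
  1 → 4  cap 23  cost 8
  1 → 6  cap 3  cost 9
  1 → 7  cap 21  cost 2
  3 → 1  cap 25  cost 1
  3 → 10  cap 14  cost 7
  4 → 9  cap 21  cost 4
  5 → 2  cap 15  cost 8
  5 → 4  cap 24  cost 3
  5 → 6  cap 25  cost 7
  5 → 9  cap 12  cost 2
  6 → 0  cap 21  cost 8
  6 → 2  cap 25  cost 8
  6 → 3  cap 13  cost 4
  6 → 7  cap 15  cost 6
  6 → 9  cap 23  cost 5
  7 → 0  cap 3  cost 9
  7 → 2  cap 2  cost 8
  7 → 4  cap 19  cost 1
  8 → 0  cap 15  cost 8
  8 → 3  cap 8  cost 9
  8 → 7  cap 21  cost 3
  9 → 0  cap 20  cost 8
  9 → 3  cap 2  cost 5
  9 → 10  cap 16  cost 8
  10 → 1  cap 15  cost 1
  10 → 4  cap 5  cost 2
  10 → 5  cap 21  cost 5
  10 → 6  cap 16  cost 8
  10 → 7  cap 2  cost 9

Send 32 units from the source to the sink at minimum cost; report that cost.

shortest-cost path #1: 8→7→2 push 2 @ unit cost 11 (adds 22)
shortest-cost path #2: 8→0→5→2 push 6 @ unit cost 24 (adds 144)
shortest-cost path #3: 8→3→1→6→2 push 3 @ unit cost 27 (adds 81)
shortest-cost path #4: 8→3→10→5→2 push 5 @ unit cost 29 (adds 145)
shortest-cost path #5: 8→7→4→9→10→5→2 push 4 @ unit cost 29 (adds 116)
shortest-cost path #6: 8→7→4→9→10→6→2 push 12 @ unit cost 32 (adds 384)
total cost = 892

Minimum cost for 32 units: 892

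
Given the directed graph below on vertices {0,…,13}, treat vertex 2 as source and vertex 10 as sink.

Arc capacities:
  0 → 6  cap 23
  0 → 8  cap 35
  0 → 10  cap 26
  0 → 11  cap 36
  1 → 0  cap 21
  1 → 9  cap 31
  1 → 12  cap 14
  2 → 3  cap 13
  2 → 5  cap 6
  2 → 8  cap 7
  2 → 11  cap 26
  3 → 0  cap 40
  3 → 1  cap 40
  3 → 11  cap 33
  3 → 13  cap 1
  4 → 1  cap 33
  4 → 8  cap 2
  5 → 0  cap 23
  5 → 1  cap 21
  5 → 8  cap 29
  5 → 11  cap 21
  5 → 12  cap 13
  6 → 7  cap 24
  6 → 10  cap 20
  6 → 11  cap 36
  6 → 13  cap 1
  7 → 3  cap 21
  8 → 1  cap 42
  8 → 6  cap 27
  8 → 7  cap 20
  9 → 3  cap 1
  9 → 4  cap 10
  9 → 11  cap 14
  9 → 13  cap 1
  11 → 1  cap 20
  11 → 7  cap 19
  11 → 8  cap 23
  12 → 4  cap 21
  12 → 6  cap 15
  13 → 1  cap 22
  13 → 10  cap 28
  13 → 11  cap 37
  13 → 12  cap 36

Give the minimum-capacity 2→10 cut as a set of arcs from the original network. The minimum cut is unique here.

augment #1: 2→3→0→10 push 13
augment #2: 2→5→0→10 push 6
augment #3: 2→8→6→10 push 7
augment #4: 2→11→1→0→10 push 7
augment #5: 2→11→8→6→10 push 13
augment #6: 2→11→1→9→13→10 push 1
augment #7: 2→11→7→3→13→10 push 1
augment #8: 2→11→8→6→13→10 push 1
max flow = 49; residual-reachable set from 2 gives S-side
cut edges (S→T): {(0,10), (3,13), (6,10), (6,13), (9,13)} total cap 49

Min-cut arcs: {(0,10), (3,13), (6,10), (6,13), (9,13)} (total capacity 49)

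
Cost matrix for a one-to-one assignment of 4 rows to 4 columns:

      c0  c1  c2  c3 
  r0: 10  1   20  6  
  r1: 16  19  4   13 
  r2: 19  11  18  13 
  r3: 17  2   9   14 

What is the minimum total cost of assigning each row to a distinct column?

Minimum assignment cost: 29

optimal assignment: row0→col0 (cost 10), row1→col2 (cost 4), row2→col3 (cost 13), row3→col1 (cost 2)
total = 10 + 4 + 13 + 2 = 29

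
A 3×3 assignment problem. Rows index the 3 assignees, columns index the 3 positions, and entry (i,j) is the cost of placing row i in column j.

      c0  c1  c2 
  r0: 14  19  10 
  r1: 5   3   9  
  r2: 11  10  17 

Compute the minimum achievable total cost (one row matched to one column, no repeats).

optimal assignment: row0→col2 (cost 10), row1→col1 (cost 3), row2→col0 (cost 11)
total = 10 + 3 + 11 = 24

Minimum assignment cost: 24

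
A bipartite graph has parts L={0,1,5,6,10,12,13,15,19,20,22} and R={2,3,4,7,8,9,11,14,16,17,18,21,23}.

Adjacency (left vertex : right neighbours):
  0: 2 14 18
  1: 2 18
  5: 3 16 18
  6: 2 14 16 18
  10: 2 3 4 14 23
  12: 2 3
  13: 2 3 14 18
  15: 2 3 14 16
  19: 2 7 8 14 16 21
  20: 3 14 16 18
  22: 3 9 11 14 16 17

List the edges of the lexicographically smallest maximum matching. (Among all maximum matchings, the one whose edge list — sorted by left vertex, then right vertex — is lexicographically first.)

|M| = 8 (so the lex-smallest maximum matching has 8 edges)
process left vertices in ascending order; for each, take the smallest-labelled available neighbour that still permits 8 edges overall, or leave it unmatched if none does
lex-smallest matching: {0-2, 1-18, 5-3, 6-14, 10-4, 15-16, 19-7, 22-9}

Lex-smallest maximum matching: {(0,2), (1,18), (5,3), (6,14), (10,4), (15,16), (19,7), (22,9)}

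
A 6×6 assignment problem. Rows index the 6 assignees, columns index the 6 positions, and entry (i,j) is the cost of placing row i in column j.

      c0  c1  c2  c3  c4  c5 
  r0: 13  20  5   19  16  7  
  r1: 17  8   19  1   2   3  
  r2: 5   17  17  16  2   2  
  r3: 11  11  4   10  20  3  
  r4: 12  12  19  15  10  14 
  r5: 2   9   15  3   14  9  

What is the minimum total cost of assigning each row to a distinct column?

Minimum assignment cost: 25

optimal assignment: row0→col2 (cost 5), row1→col3 (cost 1), row2→col4 (cost 2), row3→col5 (cost 3), row4→col1 (cost 12), row5→col0 (cost 2)
total = 5 + 1 + 2 + 3 + 12 + 2 = 25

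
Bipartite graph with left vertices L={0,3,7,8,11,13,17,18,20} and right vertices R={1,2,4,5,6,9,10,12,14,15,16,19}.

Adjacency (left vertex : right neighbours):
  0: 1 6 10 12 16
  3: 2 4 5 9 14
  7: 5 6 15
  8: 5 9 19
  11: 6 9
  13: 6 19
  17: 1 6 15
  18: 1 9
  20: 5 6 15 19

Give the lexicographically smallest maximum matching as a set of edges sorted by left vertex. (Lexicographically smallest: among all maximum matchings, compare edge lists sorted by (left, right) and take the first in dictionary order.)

|M| = 8 (so the lex-smallest maximum matching has 8 edges)
process left vertices in ascending order; for each, take the smallest-labelled available neighbour that still permits 8 edges overall, or leave it unmatched if none does
lex-smallest matching: {0-10, 3-2, 7-5, 8-9, 11-6, 13-19, 17-1, 20-15}

Lex-smallest maximum matching: {(0,10), (3,2), (7,5), (8,9), (11,6), (13,19), (17,1), (20,15)}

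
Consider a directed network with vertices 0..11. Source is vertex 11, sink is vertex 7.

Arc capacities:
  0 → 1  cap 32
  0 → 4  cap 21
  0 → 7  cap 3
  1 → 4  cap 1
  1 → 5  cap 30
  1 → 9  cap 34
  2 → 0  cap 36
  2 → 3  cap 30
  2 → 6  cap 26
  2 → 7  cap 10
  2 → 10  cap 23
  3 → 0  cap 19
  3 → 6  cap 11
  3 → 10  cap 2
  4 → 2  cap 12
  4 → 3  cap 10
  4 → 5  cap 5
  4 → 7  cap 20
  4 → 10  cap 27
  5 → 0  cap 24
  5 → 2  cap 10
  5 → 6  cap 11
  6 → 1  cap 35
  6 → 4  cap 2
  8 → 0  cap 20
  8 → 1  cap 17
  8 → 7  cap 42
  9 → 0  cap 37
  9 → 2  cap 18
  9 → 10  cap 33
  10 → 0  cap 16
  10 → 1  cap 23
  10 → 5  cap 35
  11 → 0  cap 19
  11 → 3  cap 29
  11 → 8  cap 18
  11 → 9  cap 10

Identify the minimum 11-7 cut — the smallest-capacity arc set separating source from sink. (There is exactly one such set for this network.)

augment #1: 11→0→7 push 3
augment #2: 11→8→7 push 18
augment #3: 11→0→4→7 push 16
augment #4: 11→9→2→7 push 10
augment #5: 11→3→0→4→7 push 4
max flow = 51; residual-reachable set from 11 gives S-side
cut edges (S→T): {(0,7), (2,7), (4,7), (11,8)} total cap 51

Min-cut arcs: {(0,7), (2,7), (4,7), (11,8)} (total capacity 51)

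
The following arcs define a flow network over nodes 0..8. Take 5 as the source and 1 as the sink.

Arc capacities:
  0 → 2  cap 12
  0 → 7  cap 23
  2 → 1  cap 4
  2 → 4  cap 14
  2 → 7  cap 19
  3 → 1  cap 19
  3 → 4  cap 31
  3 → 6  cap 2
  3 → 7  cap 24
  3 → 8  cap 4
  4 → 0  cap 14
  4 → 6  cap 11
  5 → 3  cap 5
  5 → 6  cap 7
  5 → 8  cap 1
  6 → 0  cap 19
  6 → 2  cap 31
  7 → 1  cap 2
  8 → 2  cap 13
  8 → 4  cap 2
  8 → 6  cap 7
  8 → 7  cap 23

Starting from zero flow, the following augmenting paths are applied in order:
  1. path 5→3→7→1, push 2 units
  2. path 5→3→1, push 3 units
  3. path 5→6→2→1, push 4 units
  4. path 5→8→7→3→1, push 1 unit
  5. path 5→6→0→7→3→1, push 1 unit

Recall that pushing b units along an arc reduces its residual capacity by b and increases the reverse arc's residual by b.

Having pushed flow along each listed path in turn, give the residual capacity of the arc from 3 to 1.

after path 1 (5→3→7→1, push 2): res(3,1)=19
after path 2 (5→3→1, push 3): res(3,1)=16
after path 3 (5→6→2→1, push 4): res(3,1)=16
after path 4 (5→8→7→3→1, push 1): res(3,1)=15
after path 5 (5→6→0→7→3→1, push 1): res(3,1)=14

Residual capacity of (3,1): 14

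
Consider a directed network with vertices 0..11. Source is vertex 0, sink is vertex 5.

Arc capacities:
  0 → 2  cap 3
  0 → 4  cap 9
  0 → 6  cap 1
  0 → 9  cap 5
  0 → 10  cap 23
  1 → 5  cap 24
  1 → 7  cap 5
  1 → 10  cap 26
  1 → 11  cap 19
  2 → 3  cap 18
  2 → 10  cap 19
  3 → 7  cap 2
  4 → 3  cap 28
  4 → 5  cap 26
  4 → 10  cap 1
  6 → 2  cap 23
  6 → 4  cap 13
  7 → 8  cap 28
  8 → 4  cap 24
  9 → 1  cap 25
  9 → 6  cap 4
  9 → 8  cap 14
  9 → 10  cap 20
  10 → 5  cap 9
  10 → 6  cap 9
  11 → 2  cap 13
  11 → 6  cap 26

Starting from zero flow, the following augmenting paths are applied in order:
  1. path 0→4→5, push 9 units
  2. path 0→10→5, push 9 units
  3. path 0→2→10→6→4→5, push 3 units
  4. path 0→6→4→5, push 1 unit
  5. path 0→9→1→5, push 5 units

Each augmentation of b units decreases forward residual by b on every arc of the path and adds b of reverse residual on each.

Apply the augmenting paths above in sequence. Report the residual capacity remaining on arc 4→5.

after path 1 (0→4→5, push 9): res(4,5)=17
after path 2 (0→10→5, push 9): res(4,5)=17
after path 3 (0→2→10→6→4→5, push 3): res(4,5)=14
after path 4 (0→6→4→5, push 1): res(4,5)=13
after path 5 (0→9→1→5, push 5): res(4,5)=13

Residual capacity of (4,5): 13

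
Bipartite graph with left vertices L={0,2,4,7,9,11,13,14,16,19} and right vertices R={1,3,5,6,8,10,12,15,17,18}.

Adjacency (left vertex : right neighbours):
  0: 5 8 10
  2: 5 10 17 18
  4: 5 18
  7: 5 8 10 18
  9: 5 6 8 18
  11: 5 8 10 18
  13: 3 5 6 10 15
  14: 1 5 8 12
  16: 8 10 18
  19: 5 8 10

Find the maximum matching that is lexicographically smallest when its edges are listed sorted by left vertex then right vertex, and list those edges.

|M| = 8 (so the lex-smallest maximum matching has 8 edges)
process left vertices in ascending order; for each, take the smallest-labelled available neighbour that still permits 8 edges overall, or leave it unmatched if none does
lex-smallest matching: {0-5, 2-17, 4-18, 7-8, 9-6, 11-10, 13-3, 14-1}

Lex-smallest maximum matching: {(0,5), (2,17), (4,18), (7,8), (9,6), (11,10), (13,3), (14,1)}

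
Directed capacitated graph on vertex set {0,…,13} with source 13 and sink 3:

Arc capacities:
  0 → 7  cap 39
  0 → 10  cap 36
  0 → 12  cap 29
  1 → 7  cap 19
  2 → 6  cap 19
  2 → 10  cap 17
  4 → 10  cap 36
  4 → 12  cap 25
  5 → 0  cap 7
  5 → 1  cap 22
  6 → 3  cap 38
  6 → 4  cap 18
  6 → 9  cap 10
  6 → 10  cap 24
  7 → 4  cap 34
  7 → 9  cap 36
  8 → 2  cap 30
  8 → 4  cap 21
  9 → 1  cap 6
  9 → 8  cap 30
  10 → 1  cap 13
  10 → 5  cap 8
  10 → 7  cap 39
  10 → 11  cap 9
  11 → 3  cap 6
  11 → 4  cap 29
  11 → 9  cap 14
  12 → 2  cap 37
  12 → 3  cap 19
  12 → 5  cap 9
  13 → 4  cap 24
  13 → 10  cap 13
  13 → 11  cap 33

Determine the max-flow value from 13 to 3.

augment #1: 13→11→3 bottleneck 6, total now 6
augment #2: 13→4→12→3 bottleneck 19, total now 25
augment #3: 13→4→12→2→6→3 bottleneck 5, total now 30
augment #4: 13→11→4→12→2→6→3 bottleneck 1, total now 31
augment #5: 13→11→9→8→2→6→3 bottleneck 13, total now 44

Maximum flow value: 44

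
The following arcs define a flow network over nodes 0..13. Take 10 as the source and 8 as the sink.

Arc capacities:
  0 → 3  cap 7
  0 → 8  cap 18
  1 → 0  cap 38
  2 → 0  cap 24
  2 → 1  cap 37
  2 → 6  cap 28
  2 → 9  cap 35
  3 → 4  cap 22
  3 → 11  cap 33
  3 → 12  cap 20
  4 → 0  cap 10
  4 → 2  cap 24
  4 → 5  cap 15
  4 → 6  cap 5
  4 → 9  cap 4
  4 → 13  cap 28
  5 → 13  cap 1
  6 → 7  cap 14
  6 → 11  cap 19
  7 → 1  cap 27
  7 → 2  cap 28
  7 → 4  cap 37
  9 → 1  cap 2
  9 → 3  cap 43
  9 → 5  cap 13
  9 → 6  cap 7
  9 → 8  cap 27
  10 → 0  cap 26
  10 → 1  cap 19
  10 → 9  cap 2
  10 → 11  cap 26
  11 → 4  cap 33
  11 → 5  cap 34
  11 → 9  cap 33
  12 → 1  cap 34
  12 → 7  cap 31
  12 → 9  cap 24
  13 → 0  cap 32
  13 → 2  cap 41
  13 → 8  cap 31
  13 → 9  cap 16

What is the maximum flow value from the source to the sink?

augment #1: 10→0→8 bottleneck 18, total now 18
augment #2: 10→9→8 bottleneck 2, total now 20
augment #3: 10→11→9→8 bottleneck 25, total now 45
augment #4: 10→11→4→13→8 bottleneck 1, total now 46
augment #5: 10→0→3→4→13→8 bottleneck 7, total now 53

Maximum flow value: 53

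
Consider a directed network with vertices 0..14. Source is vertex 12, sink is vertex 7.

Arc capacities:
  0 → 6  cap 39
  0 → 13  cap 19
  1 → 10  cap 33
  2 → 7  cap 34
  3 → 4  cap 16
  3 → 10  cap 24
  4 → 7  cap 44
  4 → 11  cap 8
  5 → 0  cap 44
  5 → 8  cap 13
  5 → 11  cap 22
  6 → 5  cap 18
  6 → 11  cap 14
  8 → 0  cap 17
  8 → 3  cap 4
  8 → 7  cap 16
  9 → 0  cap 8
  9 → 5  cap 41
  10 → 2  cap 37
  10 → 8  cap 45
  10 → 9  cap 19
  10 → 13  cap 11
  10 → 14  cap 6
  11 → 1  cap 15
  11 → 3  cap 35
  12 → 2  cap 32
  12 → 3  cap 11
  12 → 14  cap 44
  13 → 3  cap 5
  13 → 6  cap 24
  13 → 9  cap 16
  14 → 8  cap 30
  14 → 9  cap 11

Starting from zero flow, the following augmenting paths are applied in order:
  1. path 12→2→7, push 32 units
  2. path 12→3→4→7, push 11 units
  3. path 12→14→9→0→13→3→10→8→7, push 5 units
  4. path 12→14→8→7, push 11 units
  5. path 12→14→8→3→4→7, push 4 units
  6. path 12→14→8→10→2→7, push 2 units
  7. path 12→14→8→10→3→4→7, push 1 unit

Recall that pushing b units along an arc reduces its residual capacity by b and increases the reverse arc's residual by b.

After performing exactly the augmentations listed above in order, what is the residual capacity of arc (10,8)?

after path 1 (12→2→7, push 32): res(10,8)=45
after path 2 (12→3→4→7, push 11): res(10,8)=45
after path 3 (12→14→9→0→13→3→10→8→7, push 5): res(10,8)=40
after path 4 (12→14→8→7, push 11): res(10,8)=40
after path 5 (12→14→8→3→4→7, push 4): res(10,8)=40
after path 6 (12→14→8→10→2→7, push 2): res(10,8)=42
after path 7 (12→14→8→10→3→4→7, push 1): res(10,8)=43

Residual capacity of (10,8): 43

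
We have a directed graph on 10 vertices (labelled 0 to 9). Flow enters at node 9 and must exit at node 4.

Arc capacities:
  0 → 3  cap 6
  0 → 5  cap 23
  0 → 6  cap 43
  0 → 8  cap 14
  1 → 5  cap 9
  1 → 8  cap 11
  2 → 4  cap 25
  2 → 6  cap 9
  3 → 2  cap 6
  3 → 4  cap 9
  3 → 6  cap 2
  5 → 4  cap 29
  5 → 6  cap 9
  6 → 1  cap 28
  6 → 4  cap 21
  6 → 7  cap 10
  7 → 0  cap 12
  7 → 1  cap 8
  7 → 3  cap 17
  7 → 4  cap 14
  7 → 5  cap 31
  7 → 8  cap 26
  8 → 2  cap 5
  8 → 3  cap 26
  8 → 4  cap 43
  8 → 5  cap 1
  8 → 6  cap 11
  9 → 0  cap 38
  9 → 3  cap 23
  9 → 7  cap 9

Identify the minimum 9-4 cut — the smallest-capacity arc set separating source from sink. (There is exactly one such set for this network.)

Min-cut arcs: {(3,2), (3,4), (3,6), (9,0), (9,7)} (total capacity 64)

augment #1: 9→3→4 push 9
augment #2: 9→7→4 push 9
augment #3: 9→0→5→4 push 23
augment #4: 9→0→6→4 push 15
augment #5: 9→3→2→4 push 6
augment #6: 9→3→6→4 push 2
max flow = 64; residual-reachable set from 9 gives S-side
cut edges (S→T): {(3,2), (3,4), (3,6), (9,0), (9,7)} total cap 64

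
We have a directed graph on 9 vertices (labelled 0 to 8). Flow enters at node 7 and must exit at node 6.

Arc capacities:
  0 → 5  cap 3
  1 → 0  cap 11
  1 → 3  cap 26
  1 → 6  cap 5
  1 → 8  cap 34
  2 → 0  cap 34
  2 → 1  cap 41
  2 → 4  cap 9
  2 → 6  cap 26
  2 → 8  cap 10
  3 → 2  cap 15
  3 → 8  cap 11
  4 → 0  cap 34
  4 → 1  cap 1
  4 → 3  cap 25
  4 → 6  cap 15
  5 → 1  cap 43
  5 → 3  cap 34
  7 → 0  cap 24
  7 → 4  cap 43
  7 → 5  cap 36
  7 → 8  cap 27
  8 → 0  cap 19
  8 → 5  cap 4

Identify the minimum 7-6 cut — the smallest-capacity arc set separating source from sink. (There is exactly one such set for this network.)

Min-cut arcs: {(1,6), (3,2), (4,6)} (total capacity 35)

augment #1: 7→4→6 push 15
augment #2: 7→4→1→6 push 1
augment #3: 7→5→1→6 push 4
augment #4: 7→4→3→2→6 push 15
max flow = 35; residual-reachable set from 7 gives S-side
cut edges (S→T): {(1,6), (3,2), (4,6)} total cap 35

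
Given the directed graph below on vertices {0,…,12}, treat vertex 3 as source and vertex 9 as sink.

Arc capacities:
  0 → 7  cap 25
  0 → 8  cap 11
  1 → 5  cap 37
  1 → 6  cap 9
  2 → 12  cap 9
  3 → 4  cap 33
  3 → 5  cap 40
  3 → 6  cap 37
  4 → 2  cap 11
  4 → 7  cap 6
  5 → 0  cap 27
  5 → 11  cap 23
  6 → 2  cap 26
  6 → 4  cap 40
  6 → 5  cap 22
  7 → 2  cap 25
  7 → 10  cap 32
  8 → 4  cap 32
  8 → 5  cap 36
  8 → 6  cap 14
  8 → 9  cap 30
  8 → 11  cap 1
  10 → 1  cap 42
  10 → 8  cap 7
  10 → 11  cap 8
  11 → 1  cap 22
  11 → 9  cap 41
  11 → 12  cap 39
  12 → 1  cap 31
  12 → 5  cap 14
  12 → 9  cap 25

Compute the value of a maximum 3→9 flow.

augment #1: 3→5→11→9 bottleneck 23, total now 23
augment #2: 3→4→2→12→9 bottleneck 9, total now 32
augment #3: 3→5→0→8→9 bottleneck 11, total now 43
augment #4: 3→4→7→10→8→9 bottleneck 6, total now 49
augment #5: 3→5→0→7→10→8→9 bottleneck 1, total now 50
augment #6: 3→5→0→7→10→11→9 bottleneck 5, total now 55
augment #7: 3→6→5→0→7→10→11→9 bottleneck 3, total now 58

Maximum flow value: 58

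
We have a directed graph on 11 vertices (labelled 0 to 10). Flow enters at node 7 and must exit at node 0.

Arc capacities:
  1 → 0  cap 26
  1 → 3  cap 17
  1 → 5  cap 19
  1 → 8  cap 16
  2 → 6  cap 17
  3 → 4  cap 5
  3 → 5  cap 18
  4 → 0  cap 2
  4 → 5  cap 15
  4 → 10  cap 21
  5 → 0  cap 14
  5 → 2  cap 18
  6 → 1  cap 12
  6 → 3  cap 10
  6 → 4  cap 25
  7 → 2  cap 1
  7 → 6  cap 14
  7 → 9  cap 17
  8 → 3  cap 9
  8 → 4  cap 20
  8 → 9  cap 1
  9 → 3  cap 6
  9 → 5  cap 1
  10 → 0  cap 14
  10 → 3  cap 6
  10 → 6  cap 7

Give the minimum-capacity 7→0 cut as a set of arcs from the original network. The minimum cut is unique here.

augment #1: 7→6→1→0 push 12
augment #2: 7→6→4→0 push 2
augment #3: 7→9→5→0 push 1
augment #4: 7→9→3→5→0 push 6
augment #5: 7→2→6→3→5→0 push 1
max flow = 22; residual-reachable set from 7 gives S-side
cut edges (S→T): {(7,2), (7,6), (9,3), (9,5)} total cap 22

Min-cut arcs: {(7,2), (7,6), (9,3), (9,5)} (total capacity 22)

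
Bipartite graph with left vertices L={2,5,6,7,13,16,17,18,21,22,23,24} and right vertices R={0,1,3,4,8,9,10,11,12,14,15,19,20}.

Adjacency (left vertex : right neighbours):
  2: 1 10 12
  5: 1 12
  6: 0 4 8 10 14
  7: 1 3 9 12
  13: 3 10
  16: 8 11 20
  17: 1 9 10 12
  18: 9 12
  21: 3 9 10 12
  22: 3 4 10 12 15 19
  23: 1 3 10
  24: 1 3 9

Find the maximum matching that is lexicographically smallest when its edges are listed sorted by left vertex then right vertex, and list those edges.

|M| = 8 (so the lex-smallest maximum matching has 8 edges)
process left vertices in ascending order; for each, take the smallest-labelled available neighbour that still permits 8 edges overall, or leave it unmatched if none does
lex-smallest matching: {2-1, 5-12, 6-0, 7-3, 13-10, 16-8, 17-9, 22-4}

Lex-smallest maximum matching: {(2,1), (5,12), (6,0), (7,3), (13,10), (16,8), (17,9), (22,4)}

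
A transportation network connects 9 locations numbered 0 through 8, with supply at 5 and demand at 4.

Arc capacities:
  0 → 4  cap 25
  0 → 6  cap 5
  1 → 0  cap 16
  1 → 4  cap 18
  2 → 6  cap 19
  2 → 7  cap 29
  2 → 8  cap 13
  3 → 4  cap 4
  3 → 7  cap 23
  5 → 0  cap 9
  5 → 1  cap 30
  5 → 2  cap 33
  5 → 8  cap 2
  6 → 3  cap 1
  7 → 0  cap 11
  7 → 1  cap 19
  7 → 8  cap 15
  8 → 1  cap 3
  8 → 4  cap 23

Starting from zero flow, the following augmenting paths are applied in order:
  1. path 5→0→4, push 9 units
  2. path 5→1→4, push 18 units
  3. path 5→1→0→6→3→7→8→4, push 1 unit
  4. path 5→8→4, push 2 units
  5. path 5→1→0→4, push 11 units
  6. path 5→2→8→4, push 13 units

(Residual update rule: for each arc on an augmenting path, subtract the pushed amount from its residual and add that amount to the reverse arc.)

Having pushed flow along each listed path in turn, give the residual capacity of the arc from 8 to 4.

after path 1 (5→0→4, push 9): res(8,4)=23
after path 2 (5→1→4, push 18): res(8,4)=23
after path 3 (5→1→0→6→3→7→8→4, push 1): res(8,4)=22
after path 4 (5→8→4, push 2): res(8,4)=20
after path 5 (5→1→0→4, push 11): res(8,4)=20
after path 6 (5→2→8→4, push 13): res(8,4)=7

Residual capacity of (8,4): 7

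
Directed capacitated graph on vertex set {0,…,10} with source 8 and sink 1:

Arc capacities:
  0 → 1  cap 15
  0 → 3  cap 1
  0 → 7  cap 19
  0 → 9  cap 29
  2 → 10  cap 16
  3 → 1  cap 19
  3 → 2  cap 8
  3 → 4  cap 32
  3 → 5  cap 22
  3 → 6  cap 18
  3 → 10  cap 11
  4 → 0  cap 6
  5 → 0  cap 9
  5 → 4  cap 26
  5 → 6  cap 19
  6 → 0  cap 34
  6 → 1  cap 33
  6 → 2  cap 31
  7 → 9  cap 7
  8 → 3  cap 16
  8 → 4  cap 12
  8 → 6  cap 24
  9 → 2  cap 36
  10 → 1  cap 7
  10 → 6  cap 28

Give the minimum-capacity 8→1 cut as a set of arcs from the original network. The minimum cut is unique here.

Min-cut arcs: {(4,0), (8,3), (8,6)} (total capacity 46)

augment #1: 8→3→1 push 16
augment #2: 8→6→1 push 24
augment #3: 8→4→0→1 push 6
max flow = 46; residual-reachable set from 8 gives S-side
cut edges (S→T): {(4,0), (8,3), (8,6)} total cap 46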